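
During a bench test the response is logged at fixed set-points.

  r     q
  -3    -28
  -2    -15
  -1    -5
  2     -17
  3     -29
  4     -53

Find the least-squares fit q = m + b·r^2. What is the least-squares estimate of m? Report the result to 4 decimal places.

MᵀM·[m, b]ᵀ = Mᵀq reads: 6·m + 43·b = -147;  43·m + 451·b = -1494.
det = 6·451 − 43² = 857.
m = ((-147)·451 − 43·(-1494))/857 = -2055/857; b = (6·(-1494) − 43·(-147))/857 = -2643/857.

m = -2.3979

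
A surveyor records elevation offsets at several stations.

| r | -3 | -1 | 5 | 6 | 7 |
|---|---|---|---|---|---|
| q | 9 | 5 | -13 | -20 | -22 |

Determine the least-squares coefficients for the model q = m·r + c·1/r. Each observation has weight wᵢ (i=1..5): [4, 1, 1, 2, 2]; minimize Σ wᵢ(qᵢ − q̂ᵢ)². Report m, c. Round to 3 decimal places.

m = -3.082, c = -1.095

Compute the Gram sums: Σwᵢ·r·r = 232, Σwᵢ·r·1/r = 10, Σwᵢ·1/r·1/r = 3873/2450.
Right-hand side: Σwᵢ·r·q = -726, Σwᵢ·1/r·q = -3418/105.
XᵀWX·[m, c]ᵀ = XᵀWq becomes [[232, 10]; [10, 3873/2450]]·[m, c]ᵀ = [-726, -3418/105]ᵀ.
Eliminating c: (3873/2450)·(row 1) − 10·(row 2) gives (326768/1225)·m = (3873/2450)·(-726) − 10·(-3418/105) = -3021397/3675, so m = -3021397/980304.
Then c = ((-3418/105) − 10·(-3021397/980304))/(3873/2450) = -268415/245076.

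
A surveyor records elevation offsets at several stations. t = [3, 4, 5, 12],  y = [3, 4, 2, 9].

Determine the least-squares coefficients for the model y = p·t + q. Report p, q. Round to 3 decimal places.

p = 0.700, q = 0.300

Setting ∂/∂p … = 0 gives: 194·p + 24·q = 143;  24·p + 4·q = 18.
Δ = 194·4 − 24² = 200.
p = (143·4 − 24·18)/200 = 7/10; q = (194·18 − 24·143)/200 = 3/10.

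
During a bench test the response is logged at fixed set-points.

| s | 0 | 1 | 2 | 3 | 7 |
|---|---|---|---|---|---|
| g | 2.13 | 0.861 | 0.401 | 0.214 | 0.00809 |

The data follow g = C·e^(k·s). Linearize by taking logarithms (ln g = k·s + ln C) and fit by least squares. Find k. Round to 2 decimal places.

With ln gᵢ as the transformed response and sᵢ as the regressor:
Σs = 13.0000, Σ(s)² = 63.0000, Σln g = -6.6662, Σs·ln g = -40.3225.
Equations: 63.0000·k + 13.0000·ln C = -40.3225;  13.0000·k + 5·ln C = -6.6662.
Solving (det = 146.0000): k = -0.78734, ln C = 0.71383.

k = -0.79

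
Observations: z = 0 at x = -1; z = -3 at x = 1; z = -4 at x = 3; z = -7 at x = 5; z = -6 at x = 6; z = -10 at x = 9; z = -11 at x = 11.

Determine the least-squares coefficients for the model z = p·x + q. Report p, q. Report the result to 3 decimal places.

p = -0.899, q = -1.491

Compute the Gram sums: Σx·x = 274, Σx = 34, Σ1 = 7.
Moment sums: Σx·z = -297, Σz = -41.
So AᵀA·[p, q]ᵀ = Aᵀz: [[274, 34]; [34, 7]]·[p, q]ᵀ = [-297, -41]ᵀ.
Eliminating q: 7·(row 1) − 34·(row 2) gives 762·p = 7·(-297) − 34·(-41) = -685, so p = -685/762.
Then q = ((-41) − 34·(-685/762))/7 = -568/381.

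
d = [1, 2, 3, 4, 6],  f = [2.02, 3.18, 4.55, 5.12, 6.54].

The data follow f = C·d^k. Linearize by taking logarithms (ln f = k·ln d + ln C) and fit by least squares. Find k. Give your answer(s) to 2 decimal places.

k = 0.67

Let Y = ln f. Fitting Y = k·ln d + ln C by least squares:
AᵀA = [[6.8196, 4.9698]; [4.9698, 5]], rhs = [8.0953, 6.8862]ᵀ  (here Σln d = 4.9698, Σ(ln d)² = 6.8196, Σln f = 6.8862, Σln d·ln f = 8.0953).
Solving (det = 9.3990): k = 0.66531, ln C = 0.71595.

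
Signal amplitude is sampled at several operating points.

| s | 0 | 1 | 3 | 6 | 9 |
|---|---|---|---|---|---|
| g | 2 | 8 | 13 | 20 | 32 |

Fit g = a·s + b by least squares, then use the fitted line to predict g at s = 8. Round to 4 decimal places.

Sums needed: Σs·s = 127, Σs = 19, Σ1 = 5.
Moment sums: Σs·g = 455, Σg = 75.
Normal equations: [[127, 19]; [19, 5]]·[a, b]ᵀ = [455, 75]ᵀ.
Eliminating b: 5·(row 1) − 19·(row 2) gives 274·a = 5·455 − 19·75 = 850, so a = 425/137.
Then b = (75 − 19·(425/137))/5 = 440/137.
At s = 8: ĝ = (425/137)·(8) + (440/137)·(1) = 3840/137.

ĝ = 28.0292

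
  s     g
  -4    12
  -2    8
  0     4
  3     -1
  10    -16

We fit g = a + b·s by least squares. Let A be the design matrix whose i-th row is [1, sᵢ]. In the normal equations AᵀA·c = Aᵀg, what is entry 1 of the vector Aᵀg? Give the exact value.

7

Entry 1 ↔ basis 1, so (Aᵀg)_{1} = Σᵢ gᵢ = (1)·(12) + (1)·(8) + (1)·(4) + (1)·(-1) + (1)·(-16) = 7.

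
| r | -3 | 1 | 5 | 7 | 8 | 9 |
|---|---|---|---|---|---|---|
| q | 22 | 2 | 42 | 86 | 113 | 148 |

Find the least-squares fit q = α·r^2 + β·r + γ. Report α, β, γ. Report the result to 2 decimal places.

α = 1.96, β = -1.45, γ = 0.41

The normal equations are: 13765·α + 1683·β + 229·γ = 24684;  1683·α + 229·β + 27·γ = 2984;  229·α + 27·β + 6·γ = 413.
(Σr^2·r^2 = 13765, Σr^2·r = 1683, Σr^2 = 229, Σr·r = 229, Σr = 27, Σ1 = 6, Σr^2·q = 24684, Σr·q = 2984, Σq = 413.)
Inverting the 3×3 Gram matrix, [α, β, γ]ᵀ = [67391/34324, -248417/171620, 17651/42905]ᵀ.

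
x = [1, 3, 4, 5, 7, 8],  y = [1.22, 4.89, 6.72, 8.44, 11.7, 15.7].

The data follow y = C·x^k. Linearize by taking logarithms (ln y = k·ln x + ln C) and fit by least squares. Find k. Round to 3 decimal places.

k = 1.194

With ln yᵢ as the transformed response and ln xᵢ as the regressor:
Over the data: Σln x = 8.1197, Σ(ln x)² = 13.8297, Σln y = 11.0374, Σln x·ln y = 18.3298.
Normal system: [[13.8297, 8.1197]; [8.1197, 6]]·[k, ln C]ᵀ = [18.3298, 11.0374]ᵀ.
Solving (det = 17.0487): k = 1.19417, ln C = 0.22351.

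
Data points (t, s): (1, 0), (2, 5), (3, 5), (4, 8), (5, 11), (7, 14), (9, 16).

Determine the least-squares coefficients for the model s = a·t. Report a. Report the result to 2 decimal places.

a = 1.91

Normal-equation sums: Σt·t = 185.
Right-hand side: Σt·s = 354.
So MᵀM·[a]ᵀ = Mᵀs: [[185]]·[a]ᵀ = [354]ᵀ.
Hence a = 354 / 185 ≈ 1.91351.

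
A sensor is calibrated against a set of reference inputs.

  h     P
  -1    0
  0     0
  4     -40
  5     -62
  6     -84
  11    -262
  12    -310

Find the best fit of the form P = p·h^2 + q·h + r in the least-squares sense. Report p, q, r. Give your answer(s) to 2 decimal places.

p = -1.96, q = -2.31, r = -0.19

Forming AᵀA = [[37555, 3463, 343]; [3463, 343, 37]; [343, 37, 7]] and AᵀP = [-81556, -7576, -758]ᵀ gives AᵀA·[p, q, r]ᵀ = AᵀP.
Solving the 3×3 system (Gaussian elimination) gives p = -384029/196203, q = -21539/9343, r = -37732/196203.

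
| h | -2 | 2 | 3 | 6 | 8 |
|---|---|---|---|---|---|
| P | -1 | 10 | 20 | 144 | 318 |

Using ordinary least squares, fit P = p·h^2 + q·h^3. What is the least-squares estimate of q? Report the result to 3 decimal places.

q = 0.502

MᵀM·[p, q]ᵀ = MᵀP reads: 5505·p + 40787·q = 25752;  40787·p + 309657·q = 194548.
Determinant 5505·309657 − 40787² = 41082416.
p = (25752·309657 − 40787·194548)/41082416 = 9814447/10270604; q = (5505·194548 − 40787·25752)/41082416 = 5159979/10270604.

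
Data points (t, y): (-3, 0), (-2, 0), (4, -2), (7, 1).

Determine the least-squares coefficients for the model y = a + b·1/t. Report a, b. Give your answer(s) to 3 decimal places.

Normal-equation sums: Σ1 = 4, Σ1/t = -37/84, Σ1/t·1/t = 3133/7056.
For Xᵀy: Σy = -1, Σ1/t·y = -5/14.
Δ = 4·(3133/7056) − (-37/84)² = 3721/2352.
a = ((-1)·(3133/7056) − (-37/84)·(-5/14))/(3721/2352) = -4243/11163; b = (4·(-5/14) − (-37/84)·(-1))/(3721/2352) = -4396/3721.

a = -0.380, b = -1.181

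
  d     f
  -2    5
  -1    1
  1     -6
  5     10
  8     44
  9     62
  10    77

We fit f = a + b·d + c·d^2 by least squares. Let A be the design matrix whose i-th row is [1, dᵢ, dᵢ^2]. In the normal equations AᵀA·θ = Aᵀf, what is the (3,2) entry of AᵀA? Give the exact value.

Row 3 ↔ basis d^2, column 2 ↔ basis d, so (AᵀA)_{3,2} = Σᵢ (d^2)·(d) = (4)·(-2) + (1)·(-1) + (1)·(1) + (25)·(5) + (64)·(8) + (81)·(9) + (100)·(10) = 2358.

2358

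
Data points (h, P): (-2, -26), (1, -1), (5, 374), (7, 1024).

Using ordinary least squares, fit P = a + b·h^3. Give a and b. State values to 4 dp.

a = -2.3606, b = 2.9945

Entries of AᵀA: Σ1 = 4, Σh^3 = 461, Σh^3·h^3 = 133339.
Moment sums: ΣP = 1371, Σh^3·P = 398189.
Determinant 4·133339 − 461² = 320835.
a = (1371·133339 − 461·398189)/320835 = -151472/64167; b = (4·398189 − 461·1371)/320835 = 192145/64167.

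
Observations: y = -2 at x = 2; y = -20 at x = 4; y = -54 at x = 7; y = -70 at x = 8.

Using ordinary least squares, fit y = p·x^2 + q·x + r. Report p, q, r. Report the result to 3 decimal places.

p = -0.653, q = -4.669, r = 9.712

From the data, Σx^2·x^2 = 6769, Σx^2·x = 927, Σx^2 = 133, Σx·x = 133, Σx = 21, Σ1 = 4.
Right-hand side: Σx^2·y = -7454, Σx·y = -1022, Σy = -146.
AᵀA·[p, q, r]ᵀ = Aᵀy becomes [[6769, 927, 133]; [927, 133, 21]; [133, 21, 4]]·[p, q, r]ᵀ = [-7454, -1022, -146]ᵀ.
Inverting the 3×3 Gram matrix, [p, q, r]ᵀ = [-77/118, -551/118, 573/59]ᵀ.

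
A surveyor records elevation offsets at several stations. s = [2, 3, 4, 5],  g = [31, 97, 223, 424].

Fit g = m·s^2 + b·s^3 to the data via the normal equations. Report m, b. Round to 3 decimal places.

Sums needed: Σs^2·s^2 = 978, Σs^2·s^3 = 4424, Σs^3·s^3 = 20514.
For Xᵀg: Σs^2·g = 15165, Σs^3·g = 70139.
So XᵀX·[m, b]ᵀ = Xᵀg: [[978, 4424]; [4424, 20514]]·[m, b]ᵀ = [15165, 70139]ᵀ.
Determinant 978·20514 − 4424² = 490916.
m = (15165·20514 − 4424·70139)/490916 = 399937/245458; b = (978·70139 − 4424·15165)/490916 = 752991/245458.

m = 1.629, b = 3.068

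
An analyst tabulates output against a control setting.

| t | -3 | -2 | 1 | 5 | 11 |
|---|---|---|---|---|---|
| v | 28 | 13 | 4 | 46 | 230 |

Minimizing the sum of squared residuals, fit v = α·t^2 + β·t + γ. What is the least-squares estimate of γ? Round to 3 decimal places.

γ = 3.398

Forming XᵀX = [[15364, 1422, 160]; [1422, 160, 12]; [160, 12, 5]] and Xᵀv = [29288, 2654, 321]ᵀ gives XᵀX·[α, β, γ]ᵀ = Xᵀv.
Solving the 3×3 system (Gaussian elimination) gives α = 674653/333211, β = -553762/333211, γ = 1132279/333211.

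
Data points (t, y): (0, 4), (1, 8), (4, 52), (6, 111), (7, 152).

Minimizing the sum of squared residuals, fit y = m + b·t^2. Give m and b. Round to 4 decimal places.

With design matrix X, XᵀX = [[5, 102]; [102, 3954]] and Xᵀy = [327, 12284]ᵀ.
Δ = 5·3954 − 102² = 9366.
m = (327·3954 − 102·12284)/9366 = 6665/1561; b = (5·12284 − 102·327)/9366 = 14033/4683.

m = 4.2697, b = 2.9966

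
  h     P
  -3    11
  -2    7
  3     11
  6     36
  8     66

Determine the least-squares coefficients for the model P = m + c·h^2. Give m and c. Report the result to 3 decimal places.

m = 2.210, c = 0.983

MᵀM·[m, c]ᵀ = MᵀP reads: 5·m + 122·c = 131;  122·m + 5570·c = 5746.
Δ = 5·5570 − 122² = 12966.
m = (131·5570 − 122·5746)/12966 = 14329/6483; c = (5·5746 − 122·131)/12966 = 6374/6483.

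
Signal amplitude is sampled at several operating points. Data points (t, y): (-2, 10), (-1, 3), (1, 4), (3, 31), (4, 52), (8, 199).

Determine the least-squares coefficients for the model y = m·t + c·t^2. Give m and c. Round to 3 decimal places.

m = 1.079, c = 2.977

Entries of AᵀA: Σt·t = 95, Σt·t^2 = 595, Σt^2·t^2 = 4451.
Right-hand side: Σt·y = 1874, Σt^2·y = 13894.
Determinant 95·4451 − 595² = 68820.
m = (1874·4451 − 595·13894)/68820 = 6187/5735; c = (95·13894 − 595·1874)/68820 = 3415/1147.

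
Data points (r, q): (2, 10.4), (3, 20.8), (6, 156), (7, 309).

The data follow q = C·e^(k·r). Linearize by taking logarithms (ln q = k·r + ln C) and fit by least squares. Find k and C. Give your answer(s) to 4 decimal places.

Linearized form: ln q = k·r + ln C. From the 4 transformed points,
Σr = 18.0000, Σ(r)² = 98.0000, Σln q = 16.1600, Σr·ln q = 84.2210.
Equations: 98.0000·k + 18.0000·ln C = 84.2210;  18.0000·k + 4·ln C = 16.1600.
Slope k = (n·Σr·ln q − Σr·Σln q)/(n·Σ(r)² − (Σr)²) = (4·84.2210 − 18.0000·16.1600)/68.0000 = 0.67654; ln C = (Σln q − k·Σr)/n = 0.99556, so C = exp(0.99556) = 2.70623.

k = 0.6765, C = 2.7062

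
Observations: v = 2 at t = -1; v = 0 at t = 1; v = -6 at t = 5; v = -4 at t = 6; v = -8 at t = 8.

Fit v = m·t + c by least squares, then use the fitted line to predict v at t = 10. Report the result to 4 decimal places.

Compute the Gram sums: Σt·t = 127, Σt = 19, Σ1 = 5.
And Σt·v = -120, Σv = -16.
AᵀA·[m, c]ᵀ = Aᵀv becomes [[127, 19]; [19, 5]]·[m, c]ᵀ = [-120, -16]ᵀ.
Δ = 127·5 − 19² = 274.
m = ((-120)·5 − 19·(-16))/274 = -148/137; c = (127·(-16) − 19·(-120))/274 = 124/137.
At t = 10: v̂ = (-148/137)·(10) + (124/137)·(1) = -1356/137.

v̂ = -9.8978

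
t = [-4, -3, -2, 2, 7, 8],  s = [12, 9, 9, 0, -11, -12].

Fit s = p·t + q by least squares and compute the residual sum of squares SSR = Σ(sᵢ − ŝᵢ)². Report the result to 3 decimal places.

AᵀA·[p, q]ᵀ = Aᵀs reads: 146·p + 8·q = -266;  8·p + 6·q = 7.
Eliminating q: 6·(row 1) − 8·(row 2) gives 812·p = 6·(-266) − 8·7 = -1652, so p = -59/29.
Then q = (7 − 8·(-59/29))/6 = 225/58.
Residuals: -1/58, -57/58, 61/58, 11/58, -37/58, 23/58; SSR = 155/58.

SSR = 2.672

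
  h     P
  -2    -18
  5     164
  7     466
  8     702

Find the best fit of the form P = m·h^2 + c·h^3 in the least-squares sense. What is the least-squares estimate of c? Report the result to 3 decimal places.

c = 1.485

Entries of XᵀX: Σh^2·h^2 = 7138, Σh^2·h^3 = 52668, Σh^3·h^3 = 395482.
For XᵀP: Σh^2·P = 71790, Σh^3·P = 539906.
XᵀX·[m, c]ᵀ = XᵀP becomes [[7138, 52668]; [52668, 395482]]·[m, c]ᵀ = [71790, 539906]ᵀ.
Eliminating c: 395482·(row 1) − 52668·(row 2) gives 49032292·m = 395482·71790 − 52668·539906 = -44116428, so m = -11029107/12258073.
Then c = (539906 − 52668·(-11029107/12258073))/395482 = 18203327/12258073.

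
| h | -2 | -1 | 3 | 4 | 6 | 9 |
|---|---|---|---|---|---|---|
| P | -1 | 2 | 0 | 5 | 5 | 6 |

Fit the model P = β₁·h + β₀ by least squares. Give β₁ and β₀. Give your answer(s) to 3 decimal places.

β₁ = 0.578, β₀ = 1.004

The normal equations are: 147·β₁ + 19·β₀ = 104;  19·β₁ + 6·β₀ = 17.
(Σh·h = 147, Σh = 19, Σ1 = 6, Σh·P = 104, ΣP = 17.)
Eliminating β₀: 6·(row 1) − 19·(row 2) gives 521·β₁ = 6·104 − 19·17 = 301, so β₁ = 301/521.
Then β₀ = (17 − 19·(301/521))/6 = 523/521.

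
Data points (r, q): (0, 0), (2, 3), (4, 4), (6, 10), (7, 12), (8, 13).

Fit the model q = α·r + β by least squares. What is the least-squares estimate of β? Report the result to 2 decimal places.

β = -0.67

Compute the Gram sums: Σr·r = 169, Σr = 27, Σ1 = 6.
And Σr·q = 270, Σq = 42.
Normal equations: [[169, 27]; [27, 6]]·[α, β]ᵀ = [270, 42]ᵀ.
det = 169·6 − 27² = 285.
α = (270·6 − 27·42)/285 = 162/95; β = (169·42 − 27·270)/285 = -64/95.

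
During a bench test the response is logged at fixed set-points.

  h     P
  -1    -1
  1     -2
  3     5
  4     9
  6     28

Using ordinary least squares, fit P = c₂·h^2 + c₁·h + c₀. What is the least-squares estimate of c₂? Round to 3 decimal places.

c₂ = 0.941

Entries of AᵀA: Σh^2·h^2 = 1635, Σh^2·h = 307, Σh^2 = 63, Σh·h = 63, Σh = 13, Σ1 = 5.
And Σh^2·P = 1194, Σh·P = 218, ΣP = 39.
Normal equations: [[1635, 307, 63]; [307, 63, 13]; [63, 13, 5]]·[c₂, c₁, c₀]ᵀ = [1194, 218, 39]ᵀ.
Solving the 3×3 system (Gaussian elimination) gives c₂ = 9547/10142, c₁ = -6321/10142, c₀ = -1125/461.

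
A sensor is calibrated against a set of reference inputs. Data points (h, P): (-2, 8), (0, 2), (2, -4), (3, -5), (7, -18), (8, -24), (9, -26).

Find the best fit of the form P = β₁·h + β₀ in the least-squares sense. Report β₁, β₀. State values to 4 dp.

Normal-equation sums: Σh·h = 211, Σh = 27, Σ1 = 7.
Moment sums: Σh·P = -591, ΣP = -67.
Eliminating β₀: 7·(row 1) − 27·(row 2) gives 748·β₁ = 7·(-591) − 27·(-67) = -2328, so β₁ = -582/187.
Then β₀ = ((-67) − 27·(-582/187))/7 = 455/187.

β₁ = -3.1123, β₀ = 2.4332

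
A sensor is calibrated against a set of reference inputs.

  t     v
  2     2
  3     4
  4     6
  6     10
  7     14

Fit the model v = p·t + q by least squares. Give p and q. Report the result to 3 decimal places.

p = 2.302, q = -2.930

Compute the Gram sums: Σt·t = 114, Σt = 22, Σ1 = 5.
Moment sums: Σt·v = 198, Σv = 36.
Normal equations: [[114, 22]; [22, 5]]·[p, q]ᵀ = [198, 36]ᵀ.
Eliminating q: 5·(row 1) − 22·(row 2) gives 86·p = 5·198 − 22·36 = 198, so p = 99/43.
Then q = (36 − 22·(99/43))/5 = -126/43.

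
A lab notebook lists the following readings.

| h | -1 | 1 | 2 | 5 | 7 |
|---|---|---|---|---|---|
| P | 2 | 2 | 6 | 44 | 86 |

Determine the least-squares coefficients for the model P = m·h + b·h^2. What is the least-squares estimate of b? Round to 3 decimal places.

b = 1.793

From the data, Σh·h = 80, Σh·h^2 = 476, Σh^2·h^2 = 3044.
Moment sums: Σh·P = 834, Σh^2·P = 5342.
So XᵀX·[m, b]ᵀ = XᵀP: [[80, 476]; [476, 3044]]·[m, b]ᵀ = [834, 5342]ᵀ.
Eliminating b: 3044·(row 1) − 476·(row 2) gives 16944·m = 3044·834 − 476·5342 = -4096, so m = -256/1059.
Then b = (5342 − 476·(-256/1059))/3044 = 3797/2118.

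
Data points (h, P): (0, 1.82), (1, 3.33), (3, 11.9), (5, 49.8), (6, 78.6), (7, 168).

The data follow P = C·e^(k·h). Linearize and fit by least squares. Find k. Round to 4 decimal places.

Let Y = ln P. Fitting Y = k·h + ln C by least squares:
Σh = 22.0000, Σ(h)² = 120.0000, Σln P = 17.6747, Σh·ln P = 90.2266.
Equations: 120.0000·k + 22.0000·ln C = 90.2266;  22.0000·k + 6·ln C = 17.6747.
Solving (det = 236.0000): k = 0.64626, ln C = 0.57618.

k = 0.6463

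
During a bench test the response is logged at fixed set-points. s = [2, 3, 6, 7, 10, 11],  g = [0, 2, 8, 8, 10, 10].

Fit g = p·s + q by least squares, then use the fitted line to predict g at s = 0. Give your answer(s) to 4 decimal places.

Compute the Gram sums: Σs·s = 319, Σs = 39, Σ1 = 6.
Moment sums: Σs·g = 320, Σg = 38.
Normal equations: [[319, 39]; [39, 6]]·[p, q]ᵀ = [320, 38]ᵀ.
det = 319·6 − 39² = 393.
p = (320·6 − 39·38)/393 = 146/131; q = (319·38 − 39·320)/393 = -358/393.
At s = 0: ĝ = (146/131)·(0) + (-358/393)·(1) = -358/393.

ĝ = -0.9109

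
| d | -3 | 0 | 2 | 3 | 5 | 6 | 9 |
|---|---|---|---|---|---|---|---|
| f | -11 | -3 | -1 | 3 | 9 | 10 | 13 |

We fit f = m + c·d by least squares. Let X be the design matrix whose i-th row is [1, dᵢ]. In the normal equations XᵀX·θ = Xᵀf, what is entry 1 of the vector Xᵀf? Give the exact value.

Entry 1 ↔ basis 1, so (Xᵀf)_{1} = Σᵢ fᵢ = (1)·(-11) + (1)·(-3) + (1)·(-1) + (1)·(3) + (1)·(9) + (1)·(10) + (1)·(13) = 20.

20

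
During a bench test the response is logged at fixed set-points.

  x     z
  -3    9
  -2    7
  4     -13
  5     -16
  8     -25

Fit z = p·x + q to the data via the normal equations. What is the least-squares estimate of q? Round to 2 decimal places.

Normal-equation sums: Σx·x = 118, Σx = 12, Σ1 = 5.
For Mᵀz: Σx·z = -373, Σz = -38.
MᵀM·[p, q]ᵀ = Mᵀz becomes [[118, 12]; [12, 5]]·[p, q]ᵀ = [-373, -38]ᵀ.
Determinant 118·5 − 12² = 446.
p = ((-373)·5 − 12·(-38))/446 = -1409/446; q = (118·(-38) − 12·(-373))/446 = -4/223.

q = -0.02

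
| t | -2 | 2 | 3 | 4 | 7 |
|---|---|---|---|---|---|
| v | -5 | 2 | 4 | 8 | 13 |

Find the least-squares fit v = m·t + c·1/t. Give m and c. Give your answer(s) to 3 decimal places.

m = 1.879, c = -1.015

Normal-equation sums: Σt·t = 82, Σt·1/t = 5, Σ1/t·1/t = 4897/7056.
Right-hand side: Σt·v = 149, Σ1/t·v = 365/42.
Normal equations: [[82, 5]; [5, 4897/7056]]·[m, c]ᵀ = [149, 365/42]ᵀ.
Eliminating c: (4897/7056)·(row 1) − 5·(row 2) gives (112577/3528)·m = (4897/7056)·149 − 5·(365/42) = 423053/7056, so m = 423053/225154.
Then c = ((365/42) − 5·(423053/225154))/(4897/7056) = -114240/112577.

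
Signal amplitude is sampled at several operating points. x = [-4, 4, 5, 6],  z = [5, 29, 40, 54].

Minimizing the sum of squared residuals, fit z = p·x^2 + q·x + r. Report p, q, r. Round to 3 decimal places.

p = 0.955, q = 2.974, r = 1.626

Sums needed: Σx^2·x^2 = 2433, Σx^2·x = 341, Σx^2 = 93, Σx·x = 93, Σx = 11, Σ1 = 4.
And Σx^2·z = 3488, Σx·z = 620, Σz = 128.
AᵀA·[p, q, r]ᵀ = Aᵀz becomes [[2433, 341, 93]; [341, 93, 11]; [93, 11, 4]]·[p, q, r]ᵀ = [3488, 620, 128]ᵀ.
Row-reducing yields p = 9281/9722, q = 28913/9722, r = 7905/4861.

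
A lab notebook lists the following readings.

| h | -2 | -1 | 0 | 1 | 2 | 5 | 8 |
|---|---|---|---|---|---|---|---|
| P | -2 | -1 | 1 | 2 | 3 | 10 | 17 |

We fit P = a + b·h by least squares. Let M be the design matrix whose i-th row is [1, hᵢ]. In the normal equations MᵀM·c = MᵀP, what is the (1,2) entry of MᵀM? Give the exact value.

13

Row 1 ↔ basis 1, column 2 ↔ basis h, so (MᵀM)_{1,2} = Σᵢ h = (1)·(-2) + (1)·(-1) + (1)·(0) + (1)·(1) + (1)·(2) + (1)·(5) + (1)·(8) = 13.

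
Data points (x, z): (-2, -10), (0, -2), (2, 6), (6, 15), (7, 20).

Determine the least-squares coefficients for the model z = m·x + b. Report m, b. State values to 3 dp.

From the data, Σx·x = 93, Σx = 13, Σ1 = 5.
Moment sums: Σx·z = 262, Σz = 29.
Normal equations: [[93, 13]; [13, 5]]·[m, b]ᵀ = [262, 29]ᵀ.
Eliminating b: 5·(row 1) − 13·(row 2) gives 296·m = 5·262 − 13·29 = 933, so m = 933/296.
Then b = (29 − 13·(933/296))/5 = -709/296.

m = 3.152, b = -2.395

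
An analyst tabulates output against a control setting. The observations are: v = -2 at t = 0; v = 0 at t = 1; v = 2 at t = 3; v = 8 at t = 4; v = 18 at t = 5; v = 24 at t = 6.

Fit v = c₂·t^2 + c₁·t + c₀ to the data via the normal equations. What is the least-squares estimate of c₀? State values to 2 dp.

c₀ = -1.29

Entries of AᵀA: Σt^2·t^2 = 2259, Σt^2·t = 433, Σt^2 = 87, Σt·t = 87, Σt = 19, Σ1 = 6.
And Σt^2·v = 1460, Σt·v = 272, Σv = 50.
So AᵀA·[c₂, c₁, c₀]ᵀ = Aᵀv: [[2259, 433, 87]; [433, 87, 19]; [87, 19, 6]]·[c₂, c₁, c₀]ᵀ = [1460, 272, 50]ᵀ.
Solving the 3×3 system (Gaussian elimination) gives c₂ = 13/14, c₁ = -17/14, c₀ = -9/7.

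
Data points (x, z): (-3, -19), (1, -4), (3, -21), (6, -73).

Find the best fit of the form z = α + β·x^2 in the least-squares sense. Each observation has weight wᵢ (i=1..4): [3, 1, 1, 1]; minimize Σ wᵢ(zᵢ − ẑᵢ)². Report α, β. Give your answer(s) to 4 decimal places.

Sums needed: Σwᵢ·1 = 6, Σwᵢ·x^2 = 73, Σwᵢ·x^2·x^2 = 1621.
Right-hand side: Σwᵢ·z = -155, Σwᵢ·x^2·z = -3334.
Normal equations: [[6, 73]; [73, 1621]]·[α, β]ᵀ = [-155, -3334]ᵀ.
Eliminating β: 1621·(row 1) − 73·(row 2) gives 4397·α = 1621·(-155) − 73·(-3334) = -7873, so α = -7873/4397.
Then β = ((-3334) − 73·(-7873/4397))/1621 = -8689/4397.

α = -1.7905, β = -1.9761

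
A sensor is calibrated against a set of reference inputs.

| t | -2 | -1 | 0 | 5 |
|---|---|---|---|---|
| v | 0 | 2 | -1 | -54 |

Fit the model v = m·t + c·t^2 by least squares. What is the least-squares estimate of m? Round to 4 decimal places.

m = -3.1454

Normal-equation sums: Σt·t = 30, Σt·t^2 = 116, Σt^2·t^2 = 642.
For Aᵀv: Σt·v = -272, Σt^2·v = -1348.
Normal equations: [[30, 116]; [116, 642]]·[m, c]ᵀ = [-272, -1348]ᵀ.
Eliminating c: 642·(row 1) − 116·(row 2) gives 5804·m = 642·(-272) − 116·(-1348) = -18256, so m = -4564/1451.
Then c = ((-1348) − 116·(-4564/1451))/642 = -2222/1451.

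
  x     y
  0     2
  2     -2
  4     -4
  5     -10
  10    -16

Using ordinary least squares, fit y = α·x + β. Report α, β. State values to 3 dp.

α = -1.831, β = 1.690

Compute the Gram sums: Σx·x = 145, Σx = 21, Σ1 = 5.
For Mᵀy: Σx·y = -230, Σy = -30.
Normal equations: [[145, 21]; [21, 5]]·[α, β]ᵀ = [-230, -30]ᵀ.
Δ = 145·5 − 21² = 284.
α = ((-230)·5 − 21·(-30))/284 = -130/71; β = (145·(-30) − 21·(-230))/284 = 120/71.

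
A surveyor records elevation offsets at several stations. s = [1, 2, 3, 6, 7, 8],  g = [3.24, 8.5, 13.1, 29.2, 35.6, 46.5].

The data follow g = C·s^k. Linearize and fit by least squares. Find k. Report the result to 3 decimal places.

k = 1.234

With ln gᵢ as the transformed response and ln sᵢ as the regressor:
XᵀX = [[13.0084, 7.6089]; [7.6089, 6]], rhs = [25.2908, 16.6742]ᵀ  (here Σln s = 7.6089, Σ(ln s)² = 13.0084, Σln g = 16.6742, Σln s·ln g = 25.2908).
Slope k = (n·Σln s·ln g − Σln s·Σln g)/(n·Σ(ln s)² − (Σln s)²) = (6·25.2908 − 7.6089·16.6742)/20.1558 = 1.23402; ln C = (Σln g − k·Σln s)/n = 1.21412.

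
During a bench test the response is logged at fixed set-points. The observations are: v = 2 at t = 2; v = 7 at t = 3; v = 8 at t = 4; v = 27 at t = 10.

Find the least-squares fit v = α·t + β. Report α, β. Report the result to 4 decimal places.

α = 3.0452, β = -3.4645

Forming MᵀM = [[129, 19]; [19, 4]] and Mᵀv = [327, 44]ᵀ gives MᵀM·[α, β]ᵀ = Mᵀv.
Δ = 129·4 − 19² = 155.
α = (327·4 − 19·44)/155 = 472/155; β = (129·44 − 19·327)/155 = -537/155.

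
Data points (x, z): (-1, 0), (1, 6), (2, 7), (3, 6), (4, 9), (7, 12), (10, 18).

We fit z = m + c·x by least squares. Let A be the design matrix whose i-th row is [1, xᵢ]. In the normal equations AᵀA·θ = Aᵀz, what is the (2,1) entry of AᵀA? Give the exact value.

26

Row 2 ↔ basis x, column 1 ↔ basis 1, so (AᵀA)_{2,1} = Σᵢ x = (-1)·(1) + (1)·(1) + (2)·(1) + (3)·(1) + (4)·(1) + (7)·(1) + (10)·(1) = 26.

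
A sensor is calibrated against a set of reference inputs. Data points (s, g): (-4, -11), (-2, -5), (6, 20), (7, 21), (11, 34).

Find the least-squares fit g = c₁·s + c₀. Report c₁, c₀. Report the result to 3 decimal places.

c₁ = 2.994, c₀ = 1.022

The normal equations are: 226·c₁ + 18·c₀ = 695;  18·c₁ + 5·c₀ = 59.
det = 226·5 − 18² = 806.
c₁ = (695·5 − 18·59)/806 = 2413/806; c₀ = (226·59 − 18·695)/806 = 412/403.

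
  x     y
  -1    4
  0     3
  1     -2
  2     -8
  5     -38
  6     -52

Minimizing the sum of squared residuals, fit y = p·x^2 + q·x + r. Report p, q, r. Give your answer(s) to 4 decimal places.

Setting ∂/∂p … = 0 gives: 1939·p + 349·q + 67·r = -2852;  349·p + 67·q + 13·r = -524;  67·p + 13·q + 6·r = -93.
Row-reducing yields p = -586/587, q = -1799/587, r = 1343/587.

p = -0.9983, q = -3.0647, r = 2.2879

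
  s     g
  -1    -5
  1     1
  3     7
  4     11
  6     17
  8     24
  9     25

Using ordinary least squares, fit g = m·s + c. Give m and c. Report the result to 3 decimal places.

Compute the Gram sums: Σs·s = 208, Σs = 30, Σ1 = 7.
For Xᵀg: Σs·g = 590, Σg = 80.
Determinant 208·7 − 30² = 556.
m = (590·7 − 30·80)/556 = 865/278; c = (208·80 − 30·590)/556 = -265/139.

m = 3.112, c = -1.906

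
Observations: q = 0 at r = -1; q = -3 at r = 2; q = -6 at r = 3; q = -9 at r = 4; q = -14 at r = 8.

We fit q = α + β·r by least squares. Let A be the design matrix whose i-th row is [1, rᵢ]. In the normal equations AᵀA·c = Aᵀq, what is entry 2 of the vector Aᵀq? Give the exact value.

Entry 2 ↔ basis r, so (Aᵀq)_{2} = Σᵢ (r)·qᵢ = (-1)·(0) + (2)·(-3) + (3)·(-6) + (4)·(-9) + (8)·(-14) = -172.

-172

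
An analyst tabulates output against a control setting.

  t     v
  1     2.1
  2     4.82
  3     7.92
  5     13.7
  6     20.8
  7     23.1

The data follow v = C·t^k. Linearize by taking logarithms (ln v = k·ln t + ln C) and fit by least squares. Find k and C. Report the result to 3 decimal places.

With ln vᵢ as the transformed response and ln tᵢ as the regressor:
Over the data: Σln t = 7.1389, Σ(ln t)² = 11.2747, Σln v = 13.1763, Σln t·ln v = 19.1239.
Normal system: [[11.2747, 7.1389]; [7.1389, 6]]·[k, ln C]ᵀ = [19.1239, 13.1763]ᵀ.
Slope k = (n·Σln t·ln v − Σln t·Σln v)/(n·Σ(ln t)² − (Σln t)²) = (6·19.1239 − 7.1389·13.1763)/16.6845 = 1.23945; ln C = (Σln v − k·Σln t)/n = 0.72134, so C = exp(0.72134) = 2.05718.

k = 1.239, C = 2.057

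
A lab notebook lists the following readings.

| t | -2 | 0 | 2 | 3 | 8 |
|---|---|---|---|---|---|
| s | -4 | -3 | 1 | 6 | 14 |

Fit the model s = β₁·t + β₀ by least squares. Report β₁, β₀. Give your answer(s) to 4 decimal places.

From the data, Σt·t = 81, Σt = 11, Σ1 = 5.
For Aᵀs: Σt·s = 140, Σs = 14.
Δ = 81·5 − 11² = 284.
β₁ = (140·5 − 11·14)/284 = 273/142; β₀ = (81·14 − 11·140)/284 = -203/142.

β₁ = 1.9225, β₀ = -1.4296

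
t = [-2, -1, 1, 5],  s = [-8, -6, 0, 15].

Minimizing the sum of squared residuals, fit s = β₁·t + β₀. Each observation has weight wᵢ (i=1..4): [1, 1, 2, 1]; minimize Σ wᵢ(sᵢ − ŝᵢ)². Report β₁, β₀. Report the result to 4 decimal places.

From the data, Σwᵢ·t·t = 32, Σwᵢ·t = 4, Σwᵢ·1 = 5.
And Σwᵢ·t·s = 97, Σwᵢ·s = 1.
AᵀWA·[β₁, β₀]ᵀ = AᵀWs becomes [[32, 4]; [4, 5]]·[β₁, β₀]ᵀ = [97, 1]ᵀ.
Eliminating β₀: 5·(row 1) − 4·(row 2) gives 144·β₁ = 5·97 − 4·1 = 481, so β₁ = 481/144.
Then β₀ = (1 − 4·(481/144))/5 = -89/36.

β₁ = 3.3403, β₀ = -2.4722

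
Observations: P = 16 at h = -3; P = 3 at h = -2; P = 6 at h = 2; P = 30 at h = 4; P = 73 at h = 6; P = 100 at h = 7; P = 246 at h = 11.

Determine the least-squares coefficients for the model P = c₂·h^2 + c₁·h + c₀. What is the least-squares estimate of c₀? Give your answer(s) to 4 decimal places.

The normal system AᵀA·[c₂, c₁, c₀]ᵀ = AᵀP is [[18707, 1927, 239]; [1927, 239, 25]; [239, 25, 7]]·[c₂, c₁, c₀]ᵀ = [37954, 3922, 474]ᵀ.
Inverting the 3×3 Gram matrix, [c₂, c₁, c₀]ᵀ = [1516370/746841, 247808/746841, -695476/248947]ᵀ.

c₀ = -2.7937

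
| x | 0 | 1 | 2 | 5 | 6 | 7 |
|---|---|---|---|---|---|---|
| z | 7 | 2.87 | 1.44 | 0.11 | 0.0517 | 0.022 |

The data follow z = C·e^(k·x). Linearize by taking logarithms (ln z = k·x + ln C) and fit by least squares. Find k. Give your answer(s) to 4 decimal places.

Linearized form: ln z = k·x + ln C. From the 6 transformed points,
AᵀA = [[115.0000, 21.0000]; [21.0000, 6]], rhs = [-53.7436, -5.6214]ᵀ  (here Σx = 21.0000, Σ(x)² = 115.0000, Σln z = -5.6214, Σx·ln z = -53.7436).
Solving (det = 249.0000): k = -0.82093, ln C = 1.93635.

k = -0.8209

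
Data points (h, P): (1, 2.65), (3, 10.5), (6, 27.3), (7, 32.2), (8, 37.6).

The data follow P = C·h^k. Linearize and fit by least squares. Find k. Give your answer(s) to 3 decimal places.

Linearized form: ln P = k·ln h + ln C. From the 5 transformed points,
Over the data: Σln h = 6.9157, Σ(ln h)² = 12.5280, Σln P = 13.7318, Σln h·ln P = 22.8067.
Normal system: [[12.5280, 6.9157]; [6.9157, 5]]·[k, ln C]ᵀ = [22.8067, 13.7318]ᵀ.
Solving (det = 14.8127): k = 1.28728, ln C = 0.96587.

k = 1.287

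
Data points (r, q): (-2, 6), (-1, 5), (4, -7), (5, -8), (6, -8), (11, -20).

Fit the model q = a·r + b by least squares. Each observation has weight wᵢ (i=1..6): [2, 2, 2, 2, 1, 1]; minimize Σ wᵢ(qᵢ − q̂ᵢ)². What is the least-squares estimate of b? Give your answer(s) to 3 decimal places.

Entries of AᵀWA: Σwᵢ·r·r = 249, Σwᵢ·r = 29, Σwᵢ·1 = 10.
Right-hand side: Σwᵢ·r·q = -438, Σwᵢ·q = -36.
Normal equations: [[249, 29]; [29, 10]]·[a, b]ᵀ = [-438, -36]ᵀ.
det = 249·10 − 29² = 1649.
a = ((-438)·10 − 29·(-36))/1649 = -3336/1649; b = (249·(-36) − 29·(-438))/1649 = 3738/1649.

b = 2.267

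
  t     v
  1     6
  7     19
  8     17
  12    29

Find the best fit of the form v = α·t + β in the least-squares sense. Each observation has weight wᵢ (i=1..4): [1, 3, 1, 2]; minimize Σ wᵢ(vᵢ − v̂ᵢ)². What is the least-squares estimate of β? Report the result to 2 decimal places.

Sums needed: Σwᵢ·t·t = 500, Σwᵢ·t = 54, Σwᵢ·1 = 7.
Right-hand side: Σwᵢ·t·v = 1237, Σwᵢ·v = 138.
So MᵀWM·[α, β]ᵀ = MᵀWv: [[500, 54]; [54, 7]]·[α, β]ᵀ = [1237, 138]ᵀ.
det = 500·7 − 54² = 584.
α = (1237·7 − 54·138)/584 = 1207/584; β = (500·138 − 54·1237)/584 = 1101/292.

β = 3.77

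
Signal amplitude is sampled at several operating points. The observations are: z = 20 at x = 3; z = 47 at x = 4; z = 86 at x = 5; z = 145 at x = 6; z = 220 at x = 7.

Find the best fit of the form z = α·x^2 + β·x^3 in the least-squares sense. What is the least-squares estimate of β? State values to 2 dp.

β = 0.53

Normal-equation sums: Σx^2·x^2 = 4659, Σx^2·x^3 = 28975, Σx^3·x^3 = 184755.
And Σx^2·z = 19082, Σx^3·z = 121078.
Normal equations: [[4659, 28975]; [28975, 184755]]·[α, β]ᵀ = [19082, 121078]ᵀ.
Eliminating β: 184755·(row 1) − 28975·(row 2) gives 21222920·α = 184755·19082 − 28975·121078 = 17259860, so α = 862993/1061146.
Then β = (121078 − 28975·(862993/1061146))/184755 = 2800363/5305730.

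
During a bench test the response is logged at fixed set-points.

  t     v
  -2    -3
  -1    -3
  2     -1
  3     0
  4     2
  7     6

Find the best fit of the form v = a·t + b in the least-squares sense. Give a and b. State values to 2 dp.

The normal system MᵀM·[a, b]ᵀ = Mᵀv is [[83, 13]; [13, 6]]·[a, b]ᵀ = [57, 1]ᵀ.
det = 83·6 − 13² = 329.
a = (57·6 − 13·1)/329 = 1; b = (83·1 − 13·57)/329 = -2.

a = 1.00, b = -2.00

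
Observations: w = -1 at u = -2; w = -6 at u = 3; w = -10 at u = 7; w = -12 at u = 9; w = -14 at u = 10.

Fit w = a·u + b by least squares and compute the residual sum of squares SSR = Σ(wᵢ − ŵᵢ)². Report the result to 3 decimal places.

Compute the Gram sums: Σu·u = 243, Σu = 27, Σ1 = 5.
Moment sums: Σu·w = -334, Σw = -43.
Eliminating b: 5·(row 1) − 27·(row 2) gives 486·a = 5·(-334) − 27·(-43) = -509, so a = -509/486.
Then b = ((-43) − 27·(-509/486))/5 = -53/18.
Residuals: -73/486, 7/81, 67/243, 10/27, -283/486; SSR = 283/486.

SSR = 0.582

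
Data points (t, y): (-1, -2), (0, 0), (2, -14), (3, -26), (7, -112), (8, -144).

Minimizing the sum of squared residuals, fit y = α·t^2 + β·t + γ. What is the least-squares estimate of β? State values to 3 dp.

Normal-equation sums: Σt^2·t^2 = 6595, Σt^2·t = 889, Σt^2 = 127, Σt·t = 127, Σt = 19, Σ1 = 6.
And Σt^2·y = -14996, Σt·y = -2040, Σy = -298.
So MᵀM·[α, β, γ]ᵀ = Mᵀy: [[6595, 889, 127]; [889, 127, 19]; [127, 19, 6]]·[α, β, γ]ᵀ = [-14996, -2040, -298]ᵀ.
Solving the 3×3 system (Gaussian elimination) gives α = -35204/18075, β = -40066/18075, γ = -8566/6025.

β = -2.217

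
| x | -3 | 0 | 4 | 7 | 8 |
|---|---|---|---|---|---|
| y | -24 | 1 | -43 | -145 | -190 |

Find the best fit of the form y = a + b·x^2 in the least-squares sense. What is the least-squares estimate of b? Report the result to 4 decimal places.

b = -3.0085

With design matrix M, MᵀM = [[5, 138]; [138, 6834]] and Mᵀy = [-401, -20169]ᵀ.
Eliminating b: 6834·(row 1) − 138·(row 2) gives 15126·a = 6834·(-401) − 138·(-20169) = 42888, so a = 7148/2521.
Then b = ((-20169) − 138·(7148/2521))/6834 = -15169/5042.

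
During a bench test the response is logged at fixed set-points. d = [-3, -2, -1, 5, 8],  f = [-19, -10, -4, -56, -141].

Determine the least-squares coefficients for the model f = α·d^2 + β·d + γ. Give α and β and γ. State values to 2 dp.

The normal equations are: 4819·α + 601·β + 103·γ = -10639;  601·α + 103·β + 7·γ = -1327;  103·α + 7·β + 5·γ = -230.
(Σd^2·d^2 = 4819, Σd^2·d = 601, Σd^2 = 103, Σd·d = 103, Σd = 7, Σ1 = 5, Σd^2·f = -10639, Σd·f = -1327, Σf = -230.)
Inverting the 3×3 Gram matrix, [α, β, γ]ᵀ = [-75741/35594, -12591/35594, -29716/17797]ᵀ.

α = -2.13, β = -0.35, γ = -1.67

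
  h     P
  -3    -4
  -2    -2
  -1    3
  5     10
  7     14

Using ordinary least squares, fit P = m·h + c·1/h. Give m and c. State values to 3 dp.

m = 2.120, c = -5.112

Entries of MᵀM: Σh·h = 88, Σh·1/h = 5, Σ1/h·1/h = 62689/44100.
And Σh·P = 161, Σ1/h·P = 10/3.
Normal equations: [[88, 5]; [5, 62689/44100]]·[m, c]ᵀ = [161, 10/3]ᵀ.
Determinant 88·(62689/44100) − 5² = 1103533/11025.
m = (161·(62689/44100) − 5·(10/3))/(1103533/11025) = 9357929/4414132; c = (88·(10/3) − 5·161)/(1103533/11025) = -5641125/1103533.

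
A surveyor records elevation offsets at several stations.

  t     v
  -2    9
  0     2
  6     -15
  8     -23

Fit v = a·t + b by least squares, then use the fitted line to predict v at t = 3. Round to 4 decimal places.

v̂ = -6.7500

Setting ∂/∂a … = 0 gives: 104·a + 12·b = -292;  12·a + 4·b = -27.
Eliminating b: 4·(row 1) − 12·(row 2) gives 272·a = 4·(-292) − 12·(-27) = -844, so a = -211/68.
Then b = ((-27) − 12·(-211/68))/4 = 87/34.
At t = 3: v̂ = (-211/68)·(3) + (87/34)·(1) = -27/4.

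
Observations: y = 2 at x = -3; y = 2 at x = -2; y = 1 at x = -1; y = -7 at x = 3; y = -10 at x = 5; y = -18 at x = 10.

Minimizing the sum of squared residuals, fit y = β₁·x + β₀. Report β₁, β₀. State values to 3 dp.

β₁ = -1.629, β₀ = -1.742

The normal equations are: 148·β₁ + 12·β₀ = -262;  12·β₁ + 6·β₀ = -30.
(Σx·x = 148, Σx = 12, Σ1 = 6, Σx·y = -262, Σy = -30.)
Eliminating β₀: 6·(row 1) − 12·(row 2) gives 744·β₁ = 6·(-262) − 12·(-30) = -1212, so β₁ = -101/62.
Then β₀ = ((-30) − 12·(-101/62))/6 = -54/31.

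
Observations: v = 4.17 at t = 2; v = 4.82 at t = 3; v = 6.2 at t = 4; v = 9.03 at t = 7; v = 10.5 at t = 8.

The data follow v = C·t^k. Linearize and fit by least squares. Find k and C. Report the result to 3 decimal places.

k = 0.677, C = 2.458

Taking logs, ln v = k·ln t + ln C, so regress ln v on ln t.
Σln t = 7.2034, Σ(ln t)² = 11.7199, Σln v = 9.3772, Σln t·ln v = 14.4186.
Equations: 11.7199·k + 7.2034·ln C = 14.4186;  7.2034·k + 5·ln C = 9.3772.
Solving (det = 6.7102): k = 0.67740, ln C = 0.89951, so C = exp(0.89951) = 2.45841.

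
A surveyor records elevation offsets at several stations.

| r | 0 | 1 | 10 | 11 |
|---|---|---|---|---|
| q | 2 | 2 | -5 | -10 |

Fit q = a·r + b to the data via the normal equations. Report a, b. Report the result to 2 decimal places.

a = -0.97, b = 2.56

Entries of XᵀX: Σr·r = 222, Σr = 22, Σ1 = 4.
And Σr·q = -158, Σq = -11.
Normal equations: [[222, 22]; [22, 4]]·[a, b]ᵀ = [-158, -11]ᵀ.
Δ = 222·4 − 22² = 404.
a = ((-158)·4 − 22·(-11))/404 = -195/202; b = (222·(-11) − 22·(-158))/404 = 517/202.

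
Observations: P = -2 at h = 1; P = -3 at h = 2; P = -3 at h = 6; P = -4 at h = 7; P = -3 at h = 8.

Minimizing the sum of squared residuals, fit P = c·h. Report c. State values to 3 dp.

The normal equations are: 154·c = -78.
(Σh·h = 154, Σh·P = -78.)
c = (-78)/154 = -0.506494.

c = -0.506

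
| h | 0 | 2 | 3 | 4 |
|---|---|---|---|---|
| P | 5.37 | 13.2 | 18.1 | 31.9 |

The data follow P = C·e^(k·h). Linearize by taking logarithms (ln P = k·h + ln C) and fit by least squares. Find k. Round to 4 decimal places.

Linearized form: ln P = k·h + ln C. From the 4 transformed points,
Σh = 9.0000, Σ(h)² = 29.0000, Σln P = 10.6196, Σh·ln P = 27.6986.
Equations: 29.0000·k + 9.0000·ln C = 27.6986;  9.0000·k + 4·ln C = 10.6196.
Slope k = (n·Σh·ln P − Σh·Σln P)/(n·Σ(h)² − (Σh)²) = (4·27.6986 − 9.0000·10.6196)/35.0000 = 0.43481; ln C = (Σln P − k·Σh)/n = 1.67657.

k = 0.4348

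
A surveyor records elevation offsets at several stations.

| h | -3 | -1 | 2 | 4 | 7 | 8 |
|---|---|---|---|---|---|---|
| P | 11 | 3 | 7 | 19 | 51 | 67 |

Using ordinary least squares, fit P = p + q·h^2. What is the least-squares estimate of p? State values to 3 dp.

p = 2.413

The normal system MᵀM·[p, q]ᵀ = MᵀP is [[6, 143]; [143, 6851]]·[p, q]ᵀ = [158, 7221]ᵀ.
Δ = 6·6851 − 143² = 20657.
p = (158·6851 − 143·7221)/20657 = 3835/1589; q = (6·7221 − 143·158)/20657 = 20732/20657.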